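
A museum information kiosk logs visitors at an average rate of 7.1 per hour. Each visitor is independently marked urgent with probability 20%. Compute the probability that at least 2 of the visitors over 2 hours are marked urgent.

0.7756

Thinning: the visitors that are marked urgent themselves form a Poisson process with rate 0.2 × 7.1 = 1.42 per hour.
Over the interval, μ = 1.42 × 2 = 2.84 (2 hours).
P(N ≥ 2) = 1 − P(N ≤ 1) ≈ 0.7756.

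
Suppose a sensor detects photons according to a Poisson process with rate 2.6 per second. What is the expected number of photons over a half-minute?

E[N] = λt = 2.6 × 30 = 78 (a half-minute = 30 seconds).

78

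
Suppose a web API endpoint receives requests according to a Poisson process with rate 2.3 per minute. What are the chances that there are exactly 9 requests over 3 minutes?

0.0985

Over the interval, μ = 2.3 × 3 = 6.9 (3 minutes).
P(N = 9) = e^(−μ) μ^9/9! = e^(−6.9) · 6.9^9/362880 ≈ 0.0985.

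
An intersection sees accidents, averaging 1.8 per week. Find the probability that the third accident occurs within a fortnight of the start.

0.6973

Over the interval, μ = 1.8 × 2 = 3.6 (a fortnight = 2 weeks).
The third arrival falls in the interval iff at least 3 events occur there: P(S_3 ≤ t) = P(N ≥ 3) = 1 − P(N ≤ 2) ≈ 0.6973.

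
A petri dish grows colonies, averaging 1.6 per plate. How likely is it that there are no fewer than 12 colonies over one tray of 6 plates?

Over the interval, μ = 1.6 × 6 = 9.6 (a tray of 6 plates = 6 plates).
P(N ≥ 12) = 1 − P(N ≤ 11) = 1 − Σ_{j=0}^{11} e^(−μ) μ^j/j! ≈ 0.2588.

0.2588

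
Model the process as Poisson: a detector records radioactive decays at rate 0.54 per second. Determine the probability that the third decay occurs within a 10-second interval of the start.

0.9052

Over the interval, μ = 0.54 × 10 = 5.4 (a 10-second interval = 10 seconds).
The third arrival falls in the interval iff at least 3 events occur there: P(S_3 ≤ t) = P(N ≥ 3) = 1 − P(N ≤ 2) ≈ 0.9052.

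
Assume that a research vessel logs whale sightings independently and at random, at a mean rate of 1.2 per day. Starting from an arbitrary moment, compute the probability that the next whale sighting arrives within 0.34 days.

Inter-arrival times are exponential with rate λ = 1.2 per day.
P(T ≤ 0.34) = 1 − e^(−λt) = 1 − e^(−1.2 × 0.34) = 1 − e^(−0.408) ≈ 0.3350.

0.3350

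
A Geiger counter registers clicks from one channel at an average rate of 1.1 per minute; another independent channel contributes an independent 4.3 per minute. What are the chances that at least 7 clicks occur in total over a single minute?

0.2983

Independent Poisson processes superpose: combined rate λ = 1.1 + 4.3 = 5.4 per minute.
So μ = 5.4.
P(N ≥ 7) = 1 − P(N ≤ 6) ≈ 0.2983.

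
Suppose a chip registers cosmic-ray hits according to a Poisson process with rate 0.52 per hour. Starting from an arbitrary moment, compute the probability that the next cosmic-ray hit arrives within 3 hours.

Inter-arrival times are exponential with rate λ = 0.52 per hour.
P(T ≤ 3) = 1 − e^(−λt) = 1 − e^(−0.52 × 3) = 1 − e^(−1.56) ≈ 0.7899.

0.7899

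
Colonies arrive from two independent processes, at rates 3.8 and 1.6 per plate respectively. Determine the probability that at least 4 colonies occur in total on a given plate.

Independent Poisson processes superpose: combined rate λ = 3.8 + 1.6 = 5.4 per plate.
So μ = 5.4.
P(N ≥ 4) = 1 − P(N ≤ 3) ≈ 0.7867.

0.7867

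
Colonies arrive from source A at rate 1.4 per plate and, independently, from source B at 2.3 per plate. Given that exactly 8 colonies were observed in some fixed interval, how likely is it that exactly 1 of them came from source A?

Given the total, each event is independently from source A with probability p = λ_A/(λ_A+λ_B) = 1.4/3.7 ≈ 0.3784.
So K ~ Binomial(8, 1.4/3.7): P(K = 1) = C(8,1) · (1.4/3.7)^1 · (2.3/3.7)^7 ≈ 0.1086.

0.1086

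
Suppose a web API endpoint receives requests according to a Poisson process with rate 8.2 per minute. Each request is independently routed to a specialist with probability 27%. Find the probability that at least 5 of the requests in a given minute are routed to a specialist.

Thinning: the requests that are routed to a specialist themselves form a Poisson process with rate 0.27 × 8.2 = 2.214 per minute.
So μ = 2.214.
P(N ≥ 5) = 1 − P(N ≤ 4) ≈ 0.0740.

0.0740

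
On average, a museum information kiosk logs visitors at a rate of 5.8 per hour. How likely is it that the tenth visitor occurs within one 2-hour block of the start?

Over the interval, μ = 5.8 × 2 = 11.6 (a 2-hour block = 2 hours).
The tenth arrival falls in the interval iff at least 10 events occur there: P(S_10 ≤ t) = P(N ≥ 10) = 1 − P(N ≤ 9) ≈ 0.7209.

0.7209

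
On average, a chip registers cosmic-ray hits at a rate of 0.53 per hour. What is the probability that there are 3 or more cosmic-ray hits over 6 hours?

0.6159

Over the interval, μ = 0.53 × 6 = 3.18 (6 hours).
P(N ≥ 3) = 1 − P(N ≤ 2) = 1 − Σ_{j=0}^{2} e^(−μ) μ^j/j! ≈ 0.6159.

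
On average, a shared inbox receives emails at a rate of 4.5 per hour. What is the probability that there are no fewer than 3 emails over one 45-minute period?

Over the interval, μ = 4.5 × 0.75 = 3.375 (a 45-minute period = 0.75 hours).
P(N ≥ 3) = 1 − P(N ≤ 2) = 1 − Σ_{j=0}^{2} e^(−μ) μ^j/j! ≈ 0.6554.

0.6554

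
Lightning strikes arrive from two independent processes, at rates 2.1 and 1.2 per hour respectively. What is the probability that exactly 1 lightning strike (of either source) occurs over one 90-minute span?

0.0351

Independent Poisson processes superpose: combined rate λ = 2.1 + 1.2 = 3.3 per hour.
Over the interval, μ = 3.3 × 1.5 = 4.95 (a 90-minute span = 1.5 hours).
P(N = 1) = e^(−4.95) · 4.95^1/1! ≈ 0.0351.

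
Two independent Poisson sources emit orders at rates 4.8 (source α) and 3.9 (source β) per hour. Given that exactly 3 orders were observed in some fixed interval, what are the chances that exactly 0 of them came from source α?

Given the total, each event is independently from source α with probability p = λ_α/(λ_α+λ_β) = 4.8/8.7 ≈ 0.5517.
So K ~ Binomial(3, 4.8/8.7): P(K = 0) = C(3,0) · (4.8/8.7)^0 · (3.9/8.7)^3 ≈ 0.0901.

0.0901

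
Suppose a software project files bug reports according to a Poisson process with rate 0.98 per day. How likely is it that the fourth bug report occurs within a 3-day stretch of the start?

Over the interval, μ = 0.98 × 3 = 2.94 (a 3-day stretch = 3 days).
The fourth arrival falls in the interval iff at least 4 events occur there: P(S_4 ≤ t) = P(N ≥ 4) = 1 − P(N ≤ 3) ≈ 0.3393.

0.3393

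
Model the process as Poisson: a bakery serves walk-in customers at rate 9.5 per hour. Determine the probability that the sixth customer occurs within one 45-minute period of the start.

Over the interval, μ = 9.5 × 0.75 = 7.125 (a 45-minute period = 0.75 hours).
The sixth arrival falls in the interval iff at least 6 events occur there: P(S_6 ≤ t) = P(N ≥ 6) = 1 − P(N ≤ 5) ≈ 0.7150.

0.7150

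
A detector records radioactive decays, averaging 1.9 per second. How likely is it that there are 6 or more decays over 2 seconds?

0.1844

Over the interval, μ = 1.9 × 2 = 3.8 (2 seconds).
P(N ≥ 6) = 1 − P(N ≤ 5) = 1 − Σ_{j=0}^{5} e^(−μ) μ^j/j! ≈ 0.1844.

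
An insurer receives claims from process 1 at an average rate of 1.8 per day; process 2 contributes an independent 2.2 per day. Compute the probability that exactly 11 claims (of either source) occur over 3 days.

0.1144

Independent Poisson processes superpose: combined rate λ = 1.8 + 2.2 = 4 per day.
Over the interval, μ = 4 × 3 = 12 (3 days).
P(N = 11) = e^(−12) · 12^11/11! ≈ 0.1144.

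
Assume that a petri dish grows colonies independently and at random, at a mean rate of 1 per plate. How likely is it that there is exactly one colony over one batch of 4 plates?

0.0733

Over the interval, μ = 1 × 4 = 4 (a batch of 4 plates = 4 plates).
P(N = 1) = e^(−μ) μ^1/1! = e^(−4) · 4^1/1 ≈ 0.0733.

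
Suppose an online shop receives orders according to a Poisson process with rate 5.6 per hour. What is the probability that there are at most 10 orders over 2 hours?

Over the interval, μ = 5.6 × 2 = 11.2 (2 hours).
P(N ≤ 10) = Σ_{j=0}^{10} e^(−μ) μ^j/j! ≈ 0.4362.

0.4362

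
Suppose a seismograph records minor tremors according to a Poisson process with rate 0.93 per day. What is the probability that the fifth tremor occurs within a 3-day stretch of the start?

Over the interval, μ = 0.93 × 3 = 2.79 (a 3-day stretch = 3 days).
The fifth arrival falls in the interval iff at least 5 events occur there: P(S_5 ≤ t) = P(N ≥ 5) = 1 − P(N ≤ 4) ≈ 0.1508.

0.1508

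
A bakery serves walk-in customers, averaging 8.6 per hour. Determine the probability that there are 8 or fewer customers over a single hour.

0.5094

With mean μ = 8.6 per hour,
P(N ≤ 8) = Σ_{j=0}^{8} e^(−μ) μ^j/j! ≈ 0.5094.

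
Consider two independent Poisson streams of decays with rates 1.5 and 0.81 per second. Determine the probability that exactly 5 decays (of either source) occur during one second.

0.0544

Independent Poisson processes superpose: combined rate λ = 1.5 + 0.81 = 2.31 per second.
So μ = 2.31.
P(N = 5) = e^(−2.31) · 2.31^5/5! ≈ 0.0544.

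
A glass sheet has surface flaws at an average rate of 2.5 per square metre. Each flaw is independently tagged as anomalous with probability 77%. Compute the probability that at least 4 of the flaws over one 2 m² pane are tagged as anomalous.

Thinning: the flaws that are tagged as anomalous themselves form a Poisson process with rate 0.77 × 2.5 = 1.925 per square metre.
Over the interval, μ = 1.925 × 2 = 3.85 (a 2 m² pane = 2 square metres).
P(N ≥ 4) = 1 − P(N ≤ 3) ≈ 0.5367.

0.5367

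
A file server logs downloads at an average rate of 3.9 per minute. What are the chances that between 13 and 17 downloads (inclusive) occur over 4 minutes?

Over the interval, μ = 3.9 × 4 = 15.6 (4 minutes).
P(13 ≤ N ≤ 17) = Σ_{j=13}^{17} e^(−15.6) · 15.6^j/j! ≈ 0.4753.

0.4753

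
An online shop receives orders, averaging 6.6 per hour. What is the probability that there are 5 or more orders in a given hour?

0.7873

With mean μ = 6.6 per hour,
P(N ≥ 5) = 1 − P(N ≤ 4) = 1 − Σ_{j=0}^{4} e^(−μ) μ^j/j! ≈ 0.7873.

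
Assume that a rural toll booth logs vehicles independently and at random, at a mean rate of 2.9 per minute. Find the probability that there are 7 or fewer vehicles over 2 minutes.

Over the interval, μ = 2.9 × 2 = 5.8 (2 minutes).
P(N ≤ 7) = Σ_{j=0}^{7} e^(−μ) μ^j/j! ≈ 0.7710.

0.7710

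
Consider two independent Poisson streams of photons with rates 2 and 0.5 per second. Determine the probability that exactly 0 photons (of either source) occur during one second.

Independent Poisson processes superpose: combined rate λ = 2 + 0.5 = 2.5 per second.
So μ = 2.5.
P(N = 0) = e^(−2.5) · 2.5^0/0! ≈ 0.0821.

0.0821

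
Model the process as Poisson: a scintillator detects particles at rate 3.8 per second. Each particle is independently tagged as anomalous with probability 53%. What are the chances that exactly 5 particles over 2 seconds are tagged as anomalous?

0.1574

Thinning: the particles that are tagged as anomalous themselves form a Poisson process with rate 0.53 × 3.8 = 2.014 per second.
Over the interval, μ = 2.014 × 2 = 4.028 (2 seconds).
P(N = 5) = e^(−4.028) · 4.028^5/5! ≈ 0.1574.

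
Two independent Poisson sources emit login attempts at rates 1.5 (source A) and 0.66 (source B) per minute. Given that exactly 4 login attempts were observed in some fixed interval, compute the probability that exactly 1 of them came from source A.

Given the total, each event is independently from source A with probability p = λ_A/(λ_A+λ_B) = 1.5/2.16 ≈ 0.6944.
So K ~ Binomial(4, 1.5/2.16): P(K = 1) = C(4,1) · (1.5/2.16)^1 · (0.66/2.16)^3 ≈ 0.0792.

0.0792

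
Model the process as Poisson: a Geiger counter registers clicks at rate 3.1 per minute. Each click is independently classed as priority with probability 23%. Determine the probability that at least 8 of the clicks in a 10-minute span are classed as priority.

0.4206

Thinning: the clicks that are classed as priority themselves form a Poisson process with rate 0.23 × 3.1 = 0.713 per minute.
Over the interval, μ = 0.713 × 10 = 7.13 (a 10-minute span = 10 minutes).
P(N ≥ 8) = 1 − P(N ≤ 7) ≈ 0.4206.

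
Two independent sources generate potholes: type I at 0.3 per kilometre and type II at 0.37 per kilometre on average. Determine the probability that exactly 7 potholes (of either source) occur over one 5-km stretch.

Independent Poisson processes superpose: combined rate λ = 0.3 + 0.37 = 0.67 per kilometre.
Over the interval, μ = 0.67 × 5 = 3.35 (a 5-km stretch = 5 kilometres).
P(N = 7) = e^(−3.35) · 3.35^7/7! ≈ 0.0330.

0.0330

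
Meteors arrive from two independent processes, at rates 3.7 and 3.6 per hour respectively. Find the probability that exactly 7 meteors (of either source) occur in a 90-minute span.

Independent Poisson processes superpose: combined rate λ = 3.7 + 3.6 = 7.3 per hour.
Over the interval, μ = 7.3 × 1.5 = 10.95 (a 90-minute span = 1.5 hours).
P(N = 7) = e^(−10.95) · 10.95^7/7! ≈ 0.0658.

0.0658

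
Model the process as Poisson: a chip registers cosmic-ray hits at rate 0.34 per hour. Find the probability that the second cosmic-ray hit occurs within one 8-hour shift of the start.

0.7549

Over the interval, μ = 0.34 × 8 = 2.72 (an 8-hour shift = 8 hours).
The second arrival falls in the interval iff at least 2 events occur there: P(S_2 ≤ t) = P(N ≥ 2) = 1 − P(N ≤ 1) ≈ 0.7549.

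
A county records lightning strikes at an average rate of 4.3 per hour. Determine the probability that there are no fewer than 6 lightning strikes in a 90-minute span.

0.6236

Over the interval, μ = 4.3 × 1.5 = 6.45 (a 90-minute span = 1.5 hours).
P(N ≥ 6) = 1 − P(N ≤ 5) = 1 − Σ_{j=0}^{5} e^(−μ) μ^j/j! ≈ 0.6236.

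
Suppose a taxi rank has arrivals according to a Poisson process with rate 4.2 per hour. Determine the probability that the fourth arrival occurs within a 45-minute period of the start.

0.3863

Over the interval, μ = 4.2 × 0.75 = 3.15 (a 45-minute period = 0.75 hours).
The fourth arrival falls in the interval iff at least 4 events occur there: P(S_4 ≤ t) = P(N ≥ 4) = 1 − P(N ≤ 3) ≈ 0.3863.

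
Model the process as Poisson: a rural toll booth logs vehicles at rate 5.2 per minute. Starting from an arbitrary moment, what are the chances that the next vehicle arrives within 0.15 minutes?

0.5416

Inter-arrival times are exponential with rate λ = 5.2 per minute.
P(T ≤ 0.15) = 1 − e^(−λt) = 1 − e^(−5.2 × 0.15) = 1 − e^(−0.78) ≈ 0.5416.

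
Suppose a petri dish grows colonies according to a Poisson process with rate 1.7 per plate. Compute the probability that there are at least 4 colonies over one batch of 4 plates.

Over the interval, μ = 1.7 × 4 = 6.8 (a batch of 4 plates = 4 plates).
P(N ≥ 4) = 1 − P(N ≤ 3) = 1 − Σ_{j=0}^{3} e^(−μ) μ^j/j! ≈ 0.9072.

0.9072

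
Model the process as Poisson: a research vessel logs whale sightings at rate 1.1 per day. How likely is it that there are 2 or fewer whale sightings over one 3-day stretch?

0.3594

Over the interval, μ = 1.1 × 3 = 3.3 (a 3-day stretch = 3 days).
P(N ≤ 2) = Σ_{j=0}^{2} e^(−μ) μ^j/j! ≈ 0.3594.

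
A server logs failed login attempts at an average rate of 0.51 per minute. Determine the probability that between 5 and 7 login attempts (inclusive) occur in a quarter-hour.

0.3813

Over the interval, μ = 0.51 × 15 = 7.65 (a quarter-hour = 15 minutes).
P(5 ≤ N ≤ 7) = Σ_{j=5}^{7} e^(−7.65) · 7.65^j/j! ≈ 0.3813.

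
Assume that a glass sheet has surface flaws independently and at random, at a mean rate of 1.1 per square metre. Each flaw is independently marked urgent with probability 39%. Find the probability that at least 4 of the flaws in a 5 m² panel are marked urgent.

0.1699

Thinning: the flaws that are marked urgent themselves form a Poisson process with rate 0.39 × 1.1 = 0.429 per square metre.
Over the interval, μ = 0.429 × 5 = 2.145 (a 5 m² panel = 5 square metres).
P(N ≥ 4) = 1 − P(N ≤ 3) ≈ 0.1699.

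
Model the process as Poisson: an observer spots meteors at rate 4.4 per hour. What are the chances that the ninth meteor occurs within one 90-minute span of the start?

Over the interval, μ = 4.4 × 1.5 = 6.6 (a 90-minute span = 1.5 hours).
The ninth arrival falls in the interval iff at least 9 events occur there: P(S_9 ≤ t) = P(N ≥ 9) = 1 − P(N ≤ 8) ≈ 0.2204.

0.2204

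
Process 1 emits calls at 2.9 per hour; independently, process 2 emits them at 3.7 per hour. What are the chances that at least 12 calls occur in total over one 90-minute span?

0.2919

Independent Poisson processes superpose: combined rate λ = 2.9 + 3.7 = 6.6 per hour.
Over the interval, μ = 6.6 × 1.5 = 9.9 (a 90-minute span = 1.5 hours).
P(N ≥ 12) = 1 − P(N ≤ 11) ≈ 0.2919.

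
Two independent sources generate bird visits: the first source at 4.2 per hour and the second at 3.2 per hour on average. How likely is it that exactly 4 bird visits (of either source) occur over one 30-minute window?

Independent Poisson processes superpose: combined rate λ = 4.2 + 3.2 = 7.4 per hour.
Over the interval, μ = 7.4 × 0.5 = 3.7 (a 30-minute window = 0.5 hours).
P(N = 4) = e^(−3.7) · 3.7^4/4! ≈ 0.1931.

0.1931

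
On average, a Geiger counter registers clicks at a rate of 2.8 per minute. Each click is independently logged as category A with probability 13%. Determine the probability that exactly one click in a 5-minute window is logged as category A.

0.2949

Thinning: the clicks that are logged as category A themselves form a Poisson process with rate 0.13 × 2.8 = 0.364 per minute.
Over the interval, μ = 0.364 × 5 = 1.82 (a 5-minute window = 5 minutes).
P(N = 1) = e^(−1.82) · 1.82^1/1! ≈ 0.2949.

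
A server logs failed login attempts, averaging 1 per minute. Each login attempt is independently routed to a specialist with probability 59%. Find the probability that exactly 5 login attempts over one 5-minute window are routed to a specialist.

Thinning: the login attempts that are routed to a specialist themselves form a Poisson process with rate 0.59 × 1 = 0.59 per minute.
Over the interval, μ = 0.59 × 5 = 2.95 (a 5-minute window = 5 minutes).
P(N = 5) = e^(−2.95) · 2.95^5/5! ≈ 0.0974.

0.0974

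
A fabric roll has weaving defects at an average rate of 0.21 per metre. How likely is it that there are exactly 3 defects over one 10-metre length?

0.1890

Over the interval, μ = 0.21 × 10 = 2.1 (a 10-metre length = 10 metres).
P(N = 3) = e^(−μ) μ^3/3! = e^(−2.1) · 2.1^3/6 ≈ 0.1890.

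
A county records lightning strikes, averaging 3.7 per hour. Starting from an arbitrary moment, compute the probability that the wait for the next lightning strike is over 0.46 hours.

0.1823

The wait for the next event is exponential with rate λ = 3.7 per hour.
P(T > 0.46) = e^(−λt) = e^(−3.7 × 0.46) = e^(−1.702) ≈ 0.1823.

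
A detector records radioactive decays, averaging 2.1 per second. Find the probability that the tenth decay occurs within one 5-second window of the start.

Over the interval, μ = 2.1 × 5 = 10.5 (a 5-second window = 5 seconds).
The tenth arrival falls in the interval iff at least 10 events occur there: P(S_10 ≤ t) = P(N ≥ 10) = 1 − P(N ≤ 9) ≈ 0.6029.

0.6029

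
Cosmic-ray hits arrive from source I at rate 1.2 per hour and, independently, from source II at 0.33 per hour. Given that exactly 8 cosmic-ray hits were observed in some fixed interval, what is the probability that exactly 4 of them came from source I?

0.0573

Given the total, each event is independently from source I with probability p = λ_I/(λ_I+λ_II) = 1.2/1.53 ≈ 0.7843.
So K ~ Binomial(8, 1.2/1.53): P(K = 4) = C(8,4) · (1.2/1.53)^4 · (0.33/1.53)^4 ≈ 0.0573.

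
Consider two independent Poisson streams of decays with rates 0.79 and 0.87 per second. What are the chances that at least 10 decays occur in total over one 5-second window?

Independent Poisson processes superpose: combined rate λ = 0.79 + 0.87 = 1.66 per second.
Over the interval, μ = 1.66 × 5 = 8.3 (a 5-second window = 5 seconds).
P(N ≥ 10) = 1 − P(N ≤ 9) ≈ 0.3212.

0.3212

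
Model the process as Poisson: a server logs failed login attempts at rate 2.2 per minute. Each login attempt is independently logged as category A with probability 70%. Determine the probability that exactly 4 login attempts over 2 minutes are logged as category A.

Thinning: the login attempts that are logged as category A themselves form a Poisson process with rate 0.7 × 2.2 = 1.54 per minute.
Over the interval, μ = 1.54 × 2 = 3.08 (2 minutes).
P(N = 4) = e^(−3.08) · 3.08^4/4! ≈ 0.1723.

0.1723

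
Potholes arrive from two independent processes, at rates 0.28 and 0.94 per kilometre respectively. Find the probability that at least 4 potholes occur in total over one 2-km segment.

0.2297

Independent Poisson processes superpose: combined rate λ = 0.28 + 0.94 = 1.22 per kilometre.
Over the interval, μ = 1.22 × 2 = 2.44 (a 2-km segment = 2 kilometres).
P(N ≥ 4) = 1 − P(N ≤ 3) ≈ 0.2297.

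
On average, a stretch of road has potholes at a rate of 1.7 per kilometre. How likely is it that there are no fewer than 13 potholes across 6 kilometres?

0.2278

Over the interval, μ = 1.7 × 6 = 10.2 (6 kilometres).
P(N ≥ 13) = 1 − P(N ≤ 12) = 1 − Σ_{j=0}^{12} e^(−μ) μ^j/j! ≈ 0.2278.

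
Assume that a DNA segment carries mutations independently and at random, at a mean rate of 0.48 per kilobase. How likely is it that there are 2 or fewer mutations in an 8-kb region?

0.2625

Over the interval, μ = 0.48 × 8 = 3.84 (an 8-kb region = 8 kilobases).
P(N ≤ 2) = Σ_{j=0}^{2} e^(−μ) μ^j/j! ≈ 0.2625.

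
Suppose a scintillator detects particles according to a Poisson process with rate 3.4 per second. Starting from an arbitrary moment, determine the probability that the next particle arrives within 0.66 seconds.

0.8940

Inter-arrival times are exponential with rate λ = 3.4 per second.
P(T ≤ 0.66) = 1 − e^(−λt) = 1 − e^(−3.4 × 0.66) = 1 − e^(−2.244) ≈ 0.8940.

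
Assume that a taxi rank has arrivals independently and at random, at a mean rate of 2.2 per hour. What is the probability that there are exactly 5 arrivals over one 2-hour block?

Over the interval, μ = 2.2 × 2 = 4.4 (a 2-hour block = 2 hours).
P(N = 5) = e^(−μ) μ^5/5! = e^(−4.4) · 4.4^5/120 ≈ 0.1687.

0.1687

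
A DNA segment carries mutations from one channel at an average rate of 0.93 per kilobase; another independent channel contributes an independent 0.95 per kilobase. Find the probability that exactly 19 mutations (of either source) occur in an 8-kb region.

Independent Poisson processes superpose: combined rate λ = 0.93 + 0.95 = 1.88 per kilobase.
Over the interval, μ = 1.88 × 8 = 15.04 (an 8-kb region = 8 kilobases).
P(N = 19) = e^(−15.04) · 15.04^19/19! ≈ 0.0563.

0.0563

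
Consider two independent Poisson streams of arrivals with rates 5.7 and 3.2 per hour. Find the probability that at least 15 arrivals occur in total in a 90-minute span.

Independent Poisson processes superpose: combined rate λ = 5.7 + 3.2 = 8.9 per hour.
Over the interval, μ = 8.9 × 1.5 = 13.35 (a 90-minute span = 1.5 hours).
P(N ≥ 15) = 1 − P(N ≤ 14) ≈ 0.3610.

0.3610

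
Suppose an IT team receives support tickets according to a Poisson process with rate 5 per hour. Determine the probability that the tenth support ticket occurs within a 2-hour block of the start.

0.5421

Over the interval, μ = 5 × 2 = 10 (a 2-hour block = 2 hours).
The tenth arrival falls in the interval iff at least 10 events occur there: P(S_10 ≤ t) = P(N ≥ 10) = 1 − P(N ≤ 9) ≈ 0.5421.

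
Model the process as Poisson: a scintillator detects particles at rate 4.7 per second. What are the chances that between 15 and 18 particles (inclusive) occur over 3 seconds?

0.3172

Over the interval, μ = 4.7 × 3 = 14.1 (3 seconds).
P(15 ≤ N ≤ 18) = Σ_{j=15}^{18} e^(−14.1) · 14.1^j/j! ≈ 0.3172.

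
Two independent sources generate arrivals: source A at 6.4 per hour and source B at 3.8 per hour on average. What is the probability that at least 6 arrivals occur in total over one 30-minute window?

0.4016

Independent Poisson processes superpose: combined rate λ = 6.4 + 3.8 = 10.2 per hour.
Over the interval, μ = 10.2 × 0.5 = 5.1 (a 30-minute window = 0.5 hours).
P(N ≥ 6) = 1 − P(N ≤ 5) ≈ 0.4016.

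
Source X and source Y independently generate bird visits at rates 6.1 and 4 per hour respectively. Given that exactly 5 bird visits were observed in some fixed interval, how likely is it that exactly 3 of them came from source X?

Given the total, each event is independently from source X with probability p = λ_X/(λ_X+λ_Y) = 6.1/10.1 ≈ 0.6040.
So K ~ Binomial(5, 6.1/10.1): P(K = 3) = C(5,3) · (6.1/10.1)^3 · (4/10.1)^2 ≈ 0.3455.

0.3455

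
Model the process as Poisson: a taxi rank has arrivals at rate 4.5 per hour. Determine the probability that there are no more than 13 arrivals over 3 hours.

Over the interval, μ = 4.5 × 3 = 13.5 (3 hours).
P(N ≤ 13) = Σ_{j=0}^{13} e^(−μ) μ^j/j! ≈ 0.5182.

0.5182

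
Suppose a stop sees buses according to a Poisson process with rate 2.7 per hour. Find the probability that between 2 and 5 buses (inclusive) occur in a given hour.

With mean μ = 2.7 per hour,
P(2 ≤ N ≤ 5) = Σ_{j=2}^{5} e^(−2.7) · 2.7^j/j! ≈ 0.6946.

0.6946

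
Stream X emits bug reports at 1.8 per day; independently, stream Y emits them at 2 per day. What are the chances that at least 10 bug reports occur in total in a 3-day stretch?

Independent Poisson processes superpose: combined rate λ = 1.8 + 2 = 3.8 per day.
Over the interval, μ = 3.8 × 3 = 11.4 (a 3-day stretch = 3 days).
P(N ≥ 10) = 1 − P(N ≤ 9) ≈ 0.7013.

0.7013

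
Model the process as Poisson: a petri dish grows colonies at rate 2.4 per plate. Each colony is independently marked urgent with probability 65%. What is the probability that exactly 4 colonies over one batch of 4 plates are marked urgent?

Thinning: the colonies that are marked urgent themselves form a Poisson process with rate 0.65 × 2.4 = 1.56 per plate.
Over the interval, μ = 1.56 × 4 = 6.24 (a batch of 4 plates = 4 plates).
P(N = 4) = e^(−6.24) · 6.24^4/4! ≈ 0.1232.

0.1232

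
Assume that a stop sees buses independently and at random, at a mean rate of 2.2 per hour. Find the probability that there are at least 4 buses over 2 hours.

Over the interval, μ = 2.2 × 2 = 4.4 (2 hours).
P(N ≥ 4) = 1 − P(N ≤ 3) = 1 − Σ_{j=0}^{3} e^(−μ) μ^j/j! ≈ 0.6406.

0.6406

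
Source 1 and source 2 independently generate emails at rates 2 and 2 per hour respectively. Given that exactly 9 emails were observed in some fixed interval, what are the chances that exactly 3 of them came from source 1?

Given the total, each event is independently from source 1 with probability p = λ_1/(λ_1+λ_2) = 2/4 = 0.5000.
So K ~ Binomial(9, 2/4): P(K = 3) = C(9,3) · (2/4)^3 · (2/4)^6 ≈ 0.1641.

0.1641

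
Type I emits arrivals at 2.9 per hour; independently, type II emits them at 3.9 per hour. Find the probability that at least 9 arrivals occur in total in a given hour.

Independent Poisson processes superpose: combined rate λ = 2.9 + 3.9 = 6.8 per hour.
So μ = 6.8.
P(N ≥ 9) = 1 − P(N ≤ 8) ≈ 0.2452.

0.2452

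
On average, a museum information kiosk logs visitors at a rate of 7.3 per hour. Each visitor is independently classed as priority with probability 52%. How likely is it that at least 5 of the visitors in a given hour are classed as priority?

Thinning: the visitors that are classed as priority themselves form a Poisson process with rate 0.52 × 7.3 = 3.796 per hour.
So μ = 3.796.
P(N ≥ 5) = 1 − P(N ≤ 4) ≈ 0.3314.

0.3314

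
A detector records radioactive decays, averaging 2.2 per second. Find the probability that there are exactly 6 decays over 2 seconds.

0.1237

Over the interval, μ = 2.2 × 2 = 4.4 (2 seconds).
P(N = 6) = e^(−μ) μ^6/6! = e^(−4.4) · 4.4^6/720 ≈ 0.1237.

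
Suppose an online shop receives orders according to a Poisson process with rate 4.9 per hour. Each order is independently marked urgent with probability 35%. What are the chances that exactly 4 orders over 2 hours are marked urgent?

0.1868

Thinning: the orders that are marked urgent themselves form a Poisson process with rate 0.35 × 4.9 = 1.715 per hour.
Over the interval, μ = 1.715 × 2 = 3.43 (2 hours).
P(N = 4) = e^(−3.43) · 3.43^4/4! ≈ 0.1868.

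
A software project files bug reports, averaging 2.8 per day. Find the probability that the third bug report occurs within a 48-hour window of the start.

Over the interval, μ = 2.8 × 2 = 5.6 (a 48-hour window = 2 days).
The third arrival falls in the interval iff at least 3 events occur there: P(S_3 ≤ t) = P(N ≥ 3) = 1 − P(N ≤ 2) ≈ 0.9176.

0.9176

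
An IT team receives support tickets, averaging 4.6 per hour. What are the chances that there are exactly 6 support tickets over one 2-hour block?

0.0851

Over the interval, μ = 4.6 × 2 = 9.2 (a 2-hour block = 2 hours).
P(N = 6) = e^(−μ) μ^6/6! = e^(−9.2) · 9.2^6/720 ≈ 0.0851.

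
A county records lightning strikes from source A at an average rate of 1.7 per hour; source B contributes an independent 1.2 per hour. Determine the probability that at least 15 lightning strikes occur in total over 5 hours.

Independent Poisson processes superpose: combined rate λ = 1.7 + 1.2 = 2.9 per hour.
Over the interval, μ = 2.9 × 5 = 14.5 (5 hours).
P(N ≥ 15) = 1 − P(N ≤ 14) ≈ 0.4824.

0.4824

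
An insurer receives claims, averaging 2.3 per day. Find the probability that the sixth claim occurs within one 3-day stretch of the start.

Over the interval, μ = 2.3 × 3 = 6.9 (a 3-day stretch = 3 days).
The sixth arrival falls in the interval iff at least 6 events occur there: P(S_6 ≤ t) = P(N ≥ 6) = 1 − P(N ≤ 5) ≈ 0.6863.

0.6863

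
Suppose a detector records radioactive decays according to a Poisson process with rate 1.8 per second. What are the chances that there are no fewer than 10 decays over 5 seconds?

Over the interval, μ = 1.8 × 5 = 9 (5 seconds).
P(N ≥ 10) = 1 − P(N ≤ 9) = 1 − Σ_{j=0}^{9} e^(−μ) μ^j/j! ≈ 0.4126.

0.4126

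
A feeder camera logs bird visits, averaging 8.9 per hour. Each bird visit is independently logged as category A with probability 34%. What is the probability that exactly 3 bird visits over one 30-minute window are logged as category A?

0.1271

Thinning: the bird visits that are logged as category A themselves form a Poisson process with rate 0.34 × 8.9 = 3.026 per hour.
Over the interval, μ = 3.026 × 0.5 = 1.513 (a 30-minute window = 0.5 hours).
P(N = 3) = e^(−1.513) · 1.513^3/3! ≈ 0.1271.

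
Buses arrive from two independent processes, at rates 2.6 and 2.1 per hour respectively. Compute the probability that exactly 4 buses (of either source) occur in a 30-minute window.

0.1212

Independent Poisson processes superpose: combined rate λ = 2.6 + 2.1 = 4.7 per hour.
Over the interval, μ = 4.7 × 0.5 = 2.35 (a 30-minute window = 0.5 hours).
P(N = 4) = e^(−2.35) · 2.35^4/4! ≈ 0.1212.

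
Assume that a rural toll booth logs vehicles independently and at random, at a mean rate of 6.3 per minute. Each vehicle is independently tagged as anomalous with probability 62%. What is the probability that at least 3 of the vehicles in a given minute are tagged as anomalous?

Thinning: the vehicles that are tagged as anomalous themselves form a Poisson process with rate 0.62 × 6.3 = 3.906 per minute.
So μ = 3.906.
P(N ≥ 3) = 1 − P(N ≤ 2) ≈ 0.7478.

0.7478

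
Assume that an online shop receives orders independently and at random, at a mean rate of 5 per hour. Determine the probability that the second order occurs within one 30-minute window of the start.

0.7127

Over the interval, μ = 5 × 0.5 = 2.5 (a 30-minute window = 0.5 hours).
The second arrival falls in the interval iff at least 2 events occur there: P(S_2 ≤ t) = P(N ≥ 2) = 1 − P(N ≤ 1) ≈ 0.7127.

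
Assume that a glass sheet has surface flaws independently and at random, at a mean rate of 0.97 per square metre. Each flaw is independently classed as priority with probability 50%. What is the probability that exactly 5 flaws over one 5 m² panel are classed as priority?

Thinning: the flaws that are classed as priority themselves form a Poisson process with rate 0.5 × 0.97 = 0.485 per square metre.
Over the interval, μ = 0.485 × 5 = 2.425 (a 5 m² panel = 5 square metres).
P(N = 5) = e^(−2.425) · 2.425^5/5! ≈ 0.0618.

0.0618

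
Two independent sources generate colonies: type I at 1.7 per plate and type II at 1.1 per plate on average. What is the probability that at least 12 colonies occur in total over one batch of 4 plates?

0.4446

Independent Poisson processes superpose: combined rate λ = 1.7 + 1.1 = 2.8 per plate.
Over the interval, μ = 2.8 × 4 = 11.2 (a batch of 4 plates = 4 plates).
P(N ≥ 12) = 1 − P(N ≤ 11) ≈ 0.4446.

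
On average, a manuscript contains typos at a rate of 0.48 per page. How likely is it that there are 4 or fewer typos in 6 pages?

Over the interval, μ = 0.48 × 6 = 2.88 (6 pages).
P(N ≤ 4) = Σ_{j=0}^{4} e^(−μ) μ^j/j! ≈ 0.8350.

0.8350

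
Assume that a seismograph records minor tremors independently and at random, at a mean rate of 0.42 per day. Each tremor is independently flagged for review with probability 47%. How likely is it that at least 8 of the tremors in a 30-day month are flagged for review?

Thinning: the tremors that are flagged for review themselves form a Poisson process with rate 0.47 × 0.42 = 0.1974 per day.
Over the interval, μ = 0.1974 × 30 = 5.922 (a 30-day month = 30 days).
P(N ≥ 8) = 1 − P(N ≤ 7) ≈ 0.2454.

0.2454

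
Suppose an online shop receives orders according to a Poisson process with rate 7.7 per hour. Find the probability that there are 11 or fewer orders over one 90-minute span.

0.5139

Over the interval, μ = 7.7 × 1.5 = 11.55 (a 90-minute span = 1.5 hours).
P(N ≤ 11) = Σ_{j=0}^{11} e^(−μ) μ^j/j! ≈ 0.5139.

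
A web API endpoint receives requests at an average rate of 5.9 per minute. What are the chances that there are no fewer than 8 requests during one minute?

With mean μ = 5.9 per minute,
P(N ≥ 8) = 1 − P(N ≤ 7) = 1 − Σ_{j=0}^{7} e^(−μ) μ^j/j! ≈ 0.2424.

0.2424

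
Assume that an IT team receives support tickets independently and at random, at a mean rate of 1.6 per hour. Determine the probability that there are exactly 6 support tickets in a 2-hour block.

Over the interval, μ = 1.6 × 2 = 3.2 (a 2-hour block = 2 hours).
P(N = 6) = e^(−μ) μ^6/6! = e^(−3.2) · 3.2^6/720 ≈ 0.0608.

0.0608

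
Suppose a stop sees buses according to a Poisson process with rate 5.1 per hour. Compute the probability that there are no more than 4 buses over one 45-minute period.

0.6630

Over the interval, μ = 5.1 × 0.75 = 3.825 (a 45-minute period = 0.75 hours).
P(N ≤ 4) = Σ_{j=0}^{4} e^(−μ) μ^j/j! ≈ 0.6630.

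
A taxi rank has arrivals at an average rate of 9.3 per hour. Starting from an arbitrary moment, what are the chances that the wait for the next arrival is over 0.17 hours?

The wait for the next event is exponential with rate λ = 9.3 per hour.
P(T > 0.17) = e^(−λt) = e^(−9.3 × 0.17) = e^(−1.581) ≈ 0.2058.

0.2058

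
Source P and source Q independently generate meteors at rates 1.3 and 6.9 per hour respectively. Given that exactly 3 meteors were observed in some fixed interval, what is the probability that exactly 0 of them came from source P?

Given the total, each event is independently from source P with probability p = λ_P/(λ_P+λ_Q) = 1.3/8.2 ≈ 0.1585.
So K ~ Binomial(3, 1.3/8.2): P(K = 0) = C(3,0) · (1.3/8.2)^0 · (6.9/8.2)^3 ≈ 0.5958.

0.5958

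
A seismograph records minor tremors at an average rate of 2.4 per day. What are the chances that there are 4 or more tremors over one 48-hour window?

Over the interval, μ = 2.4 × 2 = 4.8 (a 48-hour window = 2 days).
P(N ≥ 4) = 1 − P(N ≤ 3) = 1 − Σ_{j=0}^{3} e^(−μ) μ^j/j! ≈ 0.7058.

0.7058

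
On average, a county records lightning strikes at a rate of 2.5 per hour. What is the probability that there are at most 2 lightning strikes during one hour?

0.5438

With mean μ = 2.5 per hour,
P(N ≤ 2) = Σ_{j=0}^{2} e^(−μ) μ^j/j! ≈ 0.5438.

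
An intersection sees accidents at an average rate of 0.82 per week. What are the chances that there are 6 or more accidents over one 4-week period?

0.1147

Over the interval, μ = 0.82 × 4 = 3.28 (a 4-week period = 4 weeks).
P(N ≥ 6) = 1 − P(N ≤ 5) = 1 − Σ_{j=0}^{5} e^(−μ) μ^j/j! ≈ 0.1147.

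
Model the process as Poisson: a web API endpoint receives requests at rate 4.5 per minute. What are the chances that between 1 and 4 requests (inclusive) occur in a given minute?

With mean μ = 4.5 per minute,
P(1 ≤ N ≤ 4) = Σ_{j=1}^{4} e^(−4.5) · 4.5^j/j! ≈ 0.5210.

0.5210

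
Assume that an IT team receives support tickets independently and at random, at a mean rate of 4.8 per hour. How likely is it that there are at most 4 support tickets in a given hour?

0.4763

With mean μ = 4.8 per hour,
P(N ≤ 4) = Σ_{j=0}^{4} e^(−μ) μ^j/j! ≈ 0.4763.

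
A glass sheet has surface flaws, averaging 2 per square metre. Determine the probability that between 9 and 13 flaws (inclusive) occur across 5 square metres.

Over the interval, μ = 2 × 5 = 10 (5 square metres).
P(9 ≤ N ≤ 13) = Σ_{j=9}^{13} e^(−10) · 10^j/j! ≈ 0.5316.

0.5316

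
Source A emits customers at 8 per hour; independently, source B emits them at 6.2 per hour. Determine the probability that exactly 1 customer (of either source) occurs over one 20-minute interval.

Independent Poisson processes superpose: combined rate λ = 8 + 6.2 = 14.2 per hour.
Over the interval, μ = 14.2 × 1/3 ≈ 4.73333 (a 20-minute interval = 1/3 hours).
P(N = 1) = e^(−4.73333) · 4.73333^1/1! ≈ 0.0416.

0.0416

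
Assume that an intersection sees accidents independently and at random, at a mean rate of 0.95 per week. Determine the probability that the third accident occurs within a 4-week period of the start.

Over the interval, μ = 0.95 × 4 = 3.8 (a 4-week period = 4 weeks).
The third arrival falls in the interval iff at least 3 events occur there: P(S_3 ≤ t) = P(N ≥ 3) = 1 − P(N ≤ 2) ≈ 0.7311.

0.7311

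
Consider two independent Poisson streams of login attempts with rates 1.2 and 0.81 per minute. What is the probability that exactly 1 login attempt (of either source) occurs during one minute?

Independent Poisson processes superpose: combined rate λ = 1.2 + 0.81 = 2.01 per minute.
So μ = 2.01.
P(N = 1) = e^(−2.01) · 2.01^1/1! ≈ 0.2693.

0.2693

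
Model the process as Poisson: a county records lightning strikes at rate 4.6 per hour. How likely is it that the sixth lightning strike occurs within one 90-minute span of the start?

0.6863

Over the interval, μ = 4.6 × 1.5 = 6.9 (a 90-minute span = 1.5 hours).
The sixth arrival falls in the interval iff at least 6 events occur there: P(S_6 ≤ t) = P(N ≥ 6) = 1 − P(N ≤ 5) ≈ 0.6863.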